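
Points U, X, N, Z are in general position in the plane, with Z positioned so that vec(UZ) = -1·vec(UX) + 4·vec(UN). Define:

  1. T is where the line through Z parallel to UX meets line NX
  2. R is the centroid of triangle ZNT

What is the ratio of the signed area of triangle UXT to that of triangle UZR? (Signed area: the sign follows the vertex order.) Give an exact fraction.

Assign U = (0, 0), X = (1, 0), N = (0, 1), Z = (-1, 4) — the answer is frame-independent, so this choice is without loss of generality.
1. T is where the line through Z parallel to UX meets line NX ⇒ T = (-3, 4)
2. R is the centroid of triangle ZNT ⇒ R = (-4/3, 3)
2·[UXT] = 4, 2·[UZR] = 7/3
[UXT]:[UZR] = 4:7/3 = 12/7

[UXT]:[UZR] = 12/7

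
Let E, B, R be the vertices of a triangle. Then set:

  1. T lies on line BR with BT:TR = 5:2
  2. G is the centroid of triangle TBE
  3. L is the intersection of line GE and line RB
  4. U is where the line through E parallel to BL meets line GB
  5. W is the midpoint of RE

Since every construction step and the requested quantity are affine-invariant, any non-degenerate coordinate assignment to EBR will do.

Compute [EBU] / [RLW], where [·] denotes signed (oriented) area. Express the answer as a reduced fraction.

[EBU]:[RLW] = -20/9

Set E = (0, 0), B = (1, 0), R = (0, 1); any affine frame gives the same invariant.
1. T lies on line BR with BT:TR = 5:2 ⇒ T = (2/7, 5/7)
2. G is the centroid of triangle TBE ⇒ G = (3/7, 5/21)
3. L is the intersection of line GE and line RB ⇒ L = (9/14, 5/14)
4. U is where the line through E parallel to BL meets line GB ⇒ U = (-5/7, 5/7)
5. W is the midpoint of RE ⇒ W = (0, 1/2)
2·[EBU] = 5/7, 2·[RLW] = -9/28
[EBU]:[RLW] = 5/7:-9/28 = -20/9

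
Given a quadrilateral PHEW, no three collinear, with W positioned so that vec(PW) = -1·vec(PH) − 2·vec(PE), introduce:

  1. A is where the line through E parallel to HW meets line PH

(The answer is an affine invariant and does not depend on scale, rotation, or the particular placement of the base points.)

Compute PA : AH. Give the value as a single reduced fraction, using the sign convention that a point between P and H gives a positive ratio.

PA:AH = -1/2

Assign P = (0, 0), H = (1, 0), E = (0, 1), W = (-1, -2) — the answer is frame-independent, so this choice is without loss of generality.
1. A is where the line through E parallel to HW meets line PH ⇒ A = (-1, 0)
A = P + t·(H−P) with t = -1, so PA:AH = t:(1−t) = -1:2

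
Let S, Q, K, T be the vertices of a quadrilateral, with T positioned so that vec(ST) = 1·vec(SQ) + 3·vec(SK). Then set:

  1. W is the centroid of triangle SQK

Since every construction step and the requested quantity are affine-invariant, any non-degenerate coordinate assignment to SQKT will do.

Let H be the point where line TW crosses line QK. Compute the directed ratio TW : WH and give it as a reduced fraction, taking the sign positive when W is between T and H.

Set S = (0, 0), Q = (1, 0), K = (0, 1), T = (1, 3); any affine frame gives the same invariant.
1. W is the centroid of triangle SQK ⇒ W = (1/3, 1/3)
line TW meets QK at H = (2/5, 3/5)
W = T + t·(H−T) with t = 10/9, so TW:WH = 10/9:-1/9

TW:WH = -10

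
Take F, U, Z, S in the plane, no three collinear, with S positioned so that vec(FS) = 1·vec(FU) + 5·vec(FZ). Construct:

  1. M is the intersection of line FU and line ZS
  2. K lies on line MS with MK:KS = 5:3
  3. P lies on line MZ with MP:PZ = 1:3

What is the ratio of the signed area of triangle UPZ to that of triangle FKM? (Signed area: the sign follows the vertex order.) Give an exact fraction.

Work in coordinates with F = (0, 0), U = (1, 0), Z = (0, 1), S = (1, 5).
1. M is the intersection of line FU and line ZS ⇒ M = (-1/4, 0)
2. K lies on line MS with MK:KS = 5:3 ⇒ K = (17/32, 25/8)
3. P lies on line MZ with MP:PZ = 1:3 ⇒ P = (-3/16, 1/4)
2·[UPZ] = -15/16, 2·[FKM] = 25/32
[UPZ]:[FKM] = -15/16:25/32 = -6/5

[UPZ]:[FKM] = -6/5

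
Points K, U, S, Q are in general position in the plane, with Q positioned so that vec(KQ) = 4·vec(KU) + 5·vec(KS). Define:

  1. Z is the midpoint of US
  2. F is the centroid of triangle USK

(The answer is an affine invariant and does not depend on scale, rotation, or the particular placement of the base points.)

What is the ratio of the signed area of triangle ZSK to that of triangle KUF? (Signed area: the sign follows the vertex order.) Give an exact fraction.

Assign K = (0, 0), U = (1, 0), S = (0, 1), Q = (4, 5) — the answer is frame-independent, so this choice is without loss of generality.
1. Z is the midpoint of US ⇒ Z = (1/2, 1/2)
2. F is the centroid of triangle USK ⇒ F = (1/3, 1/3)
2·[ZSK] = 1/2, 2·[KUF] = 1/3
[ZSK]:[KUF] = 1/2:1/3 = 3/2

[ZSK]:[KUF] = 3/2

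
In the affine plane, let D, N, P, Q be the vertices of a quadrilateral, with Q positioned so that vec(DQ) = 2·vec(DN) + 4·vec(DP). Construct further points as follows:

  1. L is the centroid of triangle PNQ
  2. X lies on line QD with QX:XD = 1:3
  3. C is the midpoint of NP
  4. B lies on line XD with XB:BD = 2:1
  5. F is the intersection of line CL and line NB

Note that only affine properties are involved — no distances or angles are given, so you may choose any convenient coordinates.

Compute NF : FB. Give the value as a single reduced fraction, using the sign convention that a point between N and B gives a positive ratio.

NF:FB = 10/3

Work in coordinates with D = (0, 0), N = (1, 0), P = (0, 1), Q = (2, 4).
1. L is the centroid of triangle PNQ ⇒ L = (1, 5/3)
2. X lies on line QD with QX:XD = 1:3 ⇒ X = (3/2, 3)
3. C is the midpoint of NP ⇒ C = (1/2, 1/2)
4. B lies on line XD with XB:BD = 2:1 ⇒ B = (1/2, 1)
5. F is the intersection of line CL and line NB ⇒ F = (8/13, 10/13)
F = N + t·(B−N) with t = 10/13, so NF:FB = t:(1−t) = 10/13:3/13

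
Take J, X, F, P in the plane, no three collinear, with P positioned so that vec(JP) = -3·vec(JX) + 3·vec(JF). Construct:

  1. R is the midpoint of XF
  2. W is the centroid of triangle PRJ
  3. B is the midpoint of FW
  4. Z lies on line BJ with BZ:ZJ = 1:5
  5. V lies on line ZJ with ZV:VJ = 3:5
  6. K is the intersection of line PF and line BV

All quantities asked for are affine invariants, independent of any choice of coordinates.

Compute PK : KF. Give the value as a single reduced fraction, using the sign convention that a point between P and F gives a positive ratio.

PK:KF = 24/5

Assign J = (0, 0), X = (1, 0), F = (0, 1), P = (-3, 3) — the answer is frame-independent, so this choice is without loss of generality.
1. R is the midpoint of XF ⇒ R = (1/2, 1/2)
2. W is the centroid of triangle PRJ ⇒ W = (-5/6, 7/6)
3. B is the midpoint of FW ⇒ B = (-5/12, 13/12)
4. Z lies on line BJ with BZ:ZJ = 1:5 ⇒ Z = (-25/72, 65/72)
5. V lies on line ZJ with ZV:VJ = 3:5 ⇒ V = (-125/576, 325/576)
6. K is the intersection of line PF and line BV ⇒ K = (-15/29, 39/29)
K = P + t·(F−P) with t = 24/29, so PK:KF = t:(1−t) = 24/29:5/29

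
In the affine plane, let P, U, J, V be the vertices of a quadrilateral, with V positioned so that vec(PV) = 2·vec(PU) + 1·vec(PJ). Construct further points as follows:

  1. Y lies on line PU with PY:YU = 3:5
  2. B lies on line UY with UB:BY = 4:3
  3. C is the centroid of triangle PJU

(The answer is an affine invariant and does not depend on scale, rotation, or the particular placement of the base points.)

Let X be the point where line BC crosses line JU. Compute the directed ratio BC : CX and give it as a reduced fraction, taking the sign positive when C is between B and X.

BC:CX = 1/14

Assign P = (0, 0), U = (1, 0), J = (0, 1), V = (2, 1) — the answer is frame-independent, so this choice is without loss of generality.
1. Y lies on line PU with PY:YU = 3:5 ⇒ Y = (3/8, 0)
2. B lies on line UY with UB:BY = 4:3 ⇒ B = (9/14, 0)
3. C is the centroid of triangle PJU ⇒ C = (1/3, 1/3)
line BC meets JU at X = (-4, 5)
C = B + t·(X−B) with t = 1/15, so BC:CX = 1/15:14/15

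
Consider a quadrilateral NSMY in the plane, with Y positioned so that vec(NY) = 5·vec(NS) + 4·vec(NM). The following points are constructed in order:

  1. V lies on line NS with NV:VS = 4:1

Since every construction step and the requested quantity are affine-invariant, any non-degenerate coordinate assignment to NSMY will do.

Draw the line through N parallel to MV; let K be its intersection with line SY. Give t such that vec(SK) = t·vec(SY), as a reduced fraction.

t = -5/36

Assign N = (0, 0), S = (1, 0), M = (0, 1), Y = (5, 4) — the answer is frame-independent, so this choice is without loss of generality.
1. V lies on line NS with NV:VS = 4:1 ⇒ V = (4/5, 0)
through N parallel to MV: direction (4/5, -1); meets SY at K = (4/9, -5/9)
K = S + t·(Y−S) with t = -5/36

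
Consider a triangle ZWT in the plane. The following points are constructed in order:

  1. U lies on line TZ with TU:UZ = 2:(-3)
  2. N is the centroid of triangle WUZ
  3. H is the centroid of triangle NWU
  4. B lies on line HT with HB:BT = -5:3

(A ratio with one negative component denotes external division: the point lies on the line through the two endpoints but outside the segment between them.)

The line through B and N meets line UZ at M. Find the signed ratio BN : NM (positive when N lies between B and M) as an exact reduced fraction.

Assign Z = (0, 0), W = (1, 0), T = (0, 1) — the answer is frame-independent, so this choice is without loss of generality.
1. U lies on line TZ with TU:UZ = 2:(-3) ⇒ U = (0, 3)
2. N is the centroid of triangle WUZ ⇒ N = (1/3, 1)
3. H is the centroid of triangle NWU ⇒ H = (4/9, 4/3)
4. B lies on line HT with HB:BT = -5:3 ⇒ B = (-2/3, 1/2)
line BN meets UZ at M = (0, 5/6)
N = B + t·(M−B) with t = 3/2, so BN:NM = 3/2:-1/2

BN:NM = -3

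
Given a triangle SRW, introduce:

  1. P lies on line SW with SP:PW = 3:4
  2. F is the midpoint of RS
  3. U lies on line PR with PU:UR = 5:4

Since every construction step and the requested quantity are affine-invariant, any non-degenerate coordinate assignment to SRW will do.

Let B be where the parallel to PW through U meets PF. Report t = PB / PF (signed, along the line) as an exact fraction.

Choose coordinates S = (0, 0), R = (1, 0), W = (0, 1).
1. P lies on line SW with SP:PW = 3:4 ⇒ P = (0, 3/7)
2. F is the midpoint of RS ⇒ F = (1/2, 0)
3. U lies on line PR with PU:UR = 5:4 ⇒ U = (5/9, 4/21)
through U parallel to PW: direction (0, 4/7); meets PF at B = (5/9, -1/21)
B = P + t·(F−P) with t = 10/9

t = 10/9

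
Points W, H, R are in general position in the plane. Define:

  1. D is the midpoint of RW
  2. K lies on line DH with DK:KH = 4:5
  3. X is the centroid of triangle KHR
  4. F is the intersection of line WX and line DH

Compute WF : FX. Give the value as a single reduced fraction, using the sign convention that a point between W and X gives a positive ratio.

WF:FX = 3

Work in coordinates with W = (0, 0), H = (1, 0), R = (0, 1).
1. D is the midpoint of RW ⇒ D = (0, 1/2)
2. K lies on line DH with DK:KH = 4:5 ⇒ K = (4/9, 5/18)
3. X is the centroid of triangle KHR ⇒ X = (13/27, 23/54)
4. F is the intersection of line WX and line DH ⇒ F = (13/36, 23/72)
F = W + t·(X−W) with t = 3/4, so WF:FX = t:(1−t) = 3/4:1/4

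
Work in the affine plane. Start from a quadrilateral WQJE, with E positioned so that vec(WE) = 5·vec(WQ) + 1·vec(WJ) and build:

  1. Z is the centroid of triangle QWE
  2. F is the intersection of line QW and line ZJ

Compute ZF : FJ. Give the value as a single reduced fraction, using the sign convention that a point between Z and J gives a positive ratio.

ZF:FJ = -1/3

Work in coordinates with W = (0, 0), Q = (1, 0), J = (0, 1), E = (5, 1).
1. Z is the centroid of triangle QWE ⇒ Z = (2, 1/3)
2. F is the intersection of line QW and line ZJ ⇒ F = (3, 0)
F = Z + t·(J−Z) with t = -1/2, so ZF:FJ = t:(1−t) = -1/2:3/2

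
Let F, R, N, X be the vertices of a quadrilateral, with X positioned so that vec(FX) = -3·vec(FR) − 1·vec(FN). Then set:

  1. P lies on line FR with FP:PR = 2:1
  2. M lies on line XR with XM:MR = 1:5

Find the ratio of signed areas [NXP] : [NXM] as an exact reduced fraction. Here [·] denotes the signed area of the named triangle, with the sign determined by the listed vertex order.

[NXP]:[NXM] = 26/5

Choose coordinates F = (0, 0), R = (1, 0), N = (0, 1), X = (-3, -1).
1. P lies on line FR with FP:PR = 2:1 ⇒ P = (2/3, 0)
2. M lies on line XR with XM:MR = 1:5 ⇒ M = (-7/3, -5/6)
2·[NXP] = 13/3, 2·[NXM] = 5/6
[NXP]:[NXM] = 13/3:5/6 = 26/5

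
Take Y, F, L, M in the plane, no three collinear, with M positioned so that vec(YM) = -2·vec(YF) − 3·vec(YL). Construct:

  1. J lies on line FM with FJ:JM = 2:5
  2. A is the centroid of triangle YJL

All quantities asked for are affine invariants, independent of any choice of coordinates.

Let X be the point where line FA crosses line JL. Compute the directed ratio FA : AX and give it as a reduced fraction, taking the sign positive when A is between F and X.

Choose coordinates Y = (0, 0), F = (1, 0), L = (0, 1), M = (-2, -3).
1. J lies on line FM with FJ:JM = 2:5 ⇒ J = (1/7, -6/7)
2. A is the centroid of triangle YJL ⇒ A = (1/21, 1/21)
line FA meets JL at X = (19/259, 12/259)
A = F + t·(X−F) with t = 37/36, so FA:AX = 37/36:-1/36

FA:AX = -37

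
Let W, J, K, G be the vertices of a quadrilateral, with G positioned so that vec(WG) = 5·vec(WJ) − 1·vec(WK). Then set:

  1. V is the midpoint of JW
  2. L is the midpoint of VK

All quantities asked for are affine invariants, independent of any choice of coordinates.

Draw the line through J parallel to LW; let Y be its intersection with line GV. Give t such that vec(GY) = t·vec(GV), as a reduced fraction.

Assign W = (0, 0), J = (1, 0), K = (0, 1), G = (5, -1) — the answer is frame-independent, so this choice is without loss of generality.
1. V is the midpoint of JW ⇒ V = (1/2, 0)
2. L is the midpoint of VK ⇒ L = (1/4, 1/2)
through J parallel to LW: direction (-1/4, -1/2); meets GV at Y = (19/20, -1/10)
Y = G + t·(V−G) with t = 9/10

t = 9/10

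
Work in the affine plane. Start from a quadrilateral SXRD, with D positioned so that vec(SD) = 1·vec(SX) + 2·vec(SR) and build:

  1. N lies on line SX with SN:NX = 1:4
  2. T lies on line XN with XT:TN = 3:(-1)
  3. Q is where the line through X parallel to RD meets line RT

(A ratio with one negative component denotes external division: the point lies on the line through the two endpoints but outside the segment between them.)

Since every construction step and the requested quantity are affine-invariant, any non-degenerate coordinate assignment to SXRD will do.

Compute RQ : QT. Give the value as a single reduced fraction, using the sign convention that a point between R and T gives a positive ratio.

Work in coordinates with S = (0, 0), X = (1, 0), R = (0, 1), D = (1, 2).
1. N lies on line SX with SN:NX = 1:4 ⇒ N = (1/5, 0)
2. T lies on line XN with XT:TN = 3:(-1) ⇒ T = (-1/5, 0)
3. Q is where the line through X parallel to RD meets line RT ⇒ Q = (-1/2, -3/2)
Q = R + t·(T−R) with t = 5/2, so RQ:QT = t:(1−t) = 5/2:-3/2

RQ:QT = -5/3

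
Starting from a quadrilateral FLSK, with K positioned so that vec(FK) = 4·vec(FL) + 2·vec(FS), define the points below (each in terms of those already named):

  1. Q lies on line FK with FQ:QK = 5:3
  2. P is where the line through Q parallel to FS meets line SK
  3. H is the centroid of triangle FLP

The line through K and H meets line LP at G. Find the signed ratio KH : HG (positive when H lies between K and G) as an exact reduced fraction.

Assign F = (0, 0), L = (1, 0), S = (0, 1), K = (4, 2) — the answer is frame-independent, so this choice is without loss of generality.
1. Q lies on line FK with FQ:QK = 5:3 ⇒ Q = (5/2, 5/4)
2. P is where the line through Q parallel to FS meets line SK ⇒ P = (5/2, 13/8)
3. H is the centroid of triangle FLP ⇒ H = (7/6, 13/24)
line KH meets LP at G = (209/116, 403/464)
H = K + t·(G−K) with t = 58/45, so KH:HG = 58/45:-13/45

KH:HG = -58/13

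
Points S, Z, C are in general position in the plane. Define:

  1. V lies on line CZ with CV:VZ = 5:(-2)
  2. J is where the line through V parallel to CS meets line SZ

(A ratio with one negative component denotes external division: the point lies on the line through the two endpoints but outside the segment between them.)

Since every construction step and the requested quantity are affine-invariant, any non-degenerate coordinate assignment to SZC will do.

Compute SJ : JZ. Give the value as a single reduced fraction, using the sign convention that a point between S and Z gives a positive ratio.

Choose coordinates S = (0, 0), Z = (1, 0), C = (0, 1).
1. V lies on line CZ with CV:VZ = 5:(-2) ⇒ V = (5/3, -2/3)
2. J is where the line through V parallel to CS meets line SZ ⇒ J = (5/3, 0)
J = S + t·(Z−S) with t = 5/3, so SJ:JZ = t:(1−t) = 5/3:-2/3

SJ:JZ = -5/2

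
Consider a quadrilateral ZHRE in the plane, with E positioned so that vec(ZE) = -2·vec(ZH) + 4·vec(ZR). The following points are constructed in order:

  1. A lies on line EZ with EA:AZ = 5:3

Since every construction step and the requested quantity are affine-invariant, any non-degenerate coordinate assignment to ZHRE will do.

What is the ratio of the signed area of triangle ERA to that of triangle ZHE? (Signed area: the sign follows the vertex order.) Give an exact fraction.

[ERA]:[ZHE] = -5/16

Work in coordinates with Z = (0, 0), H = (1, 0), R = (0, 1), E = (-2, 4).
1. A lies on line EZ with EA:AZ = 5:3 ⇒ A = (-3/4, 3/2)
2·[ERA] = -5/4, 2·[ZHE] = 4
[ERA]:[ZHE] = -5/4:4 = -5/16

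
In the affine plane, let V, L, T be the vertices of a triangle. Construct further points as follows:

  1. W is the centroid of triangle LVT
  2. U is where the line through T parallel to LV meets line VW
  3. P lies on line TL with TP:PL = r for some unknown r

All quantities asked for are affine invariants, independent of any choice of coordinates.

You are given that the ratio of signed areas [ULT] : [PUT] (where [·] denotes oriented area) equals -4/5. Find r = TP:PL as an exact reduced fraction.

r = -5

Work in coordinates with V = (0, 0), L = (1, 0), T = (0, 1).
1. W is the centroid of triangle LVT ⇒ W = (1/3, 1/3)
2. U is where the line through T parallel to LV meets line VW ⇒ U = (1, 1)
3. With TP:PL = r, write λ = r/(r+1) so P = T + λ·(L−T); P is affine-linear in λ
Every point depending on P is an affine combination of P and λ-independent points, so each such coordinate is linear in λ; the λ² term in each signed area is a multiple of (L−T)×(L−T) = 0, so 2·[ULT] and 2·[PUT] are each linear in λ. Evaluating at λ=0 and λ=1:
  2·[ULT] = -1,   2·[PUT] = λ
So [ULT]:[PUT] = (-1) / (λ). Setting this equal to -4/5:
  -1 = -4/5·(λ)  ⇒  λ = 5/4
Then r = λ/(1−λ) = (5/4)/(-1/4) = -5. Check: with r = -5, P = (5/4, -1/4) and [ULT]:[PUT] = -4/5 as required.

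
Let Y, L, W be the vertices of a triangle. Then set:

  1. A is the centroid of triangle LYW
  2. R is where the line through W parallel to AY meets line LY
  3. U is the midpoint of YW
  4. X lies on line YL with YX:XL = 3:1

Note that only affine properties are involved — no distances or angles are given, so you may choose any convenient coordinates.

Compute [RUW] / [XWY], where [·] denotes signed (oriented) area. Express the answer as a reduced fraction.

[RUW]:[XWY] = 2/3

Choose coordinates Y = (0, 0), L = (1, 0), W = (0, 1).
1. A is the centroid of triangle LYW ⇒ A = (1/3, 1/3)
2. R is where the line through W parallel to AY meets line LY ⇒ R = (-1, 0)
3. U is the midpoint of YW ⇒ U = (0, 1/2)
4. X lies on line YL with YX:XL = 3:1 ⇒ X = (3/4, 0)
2·[RUW] = 1/2, 2·[XWY] = 3/4
[RUW]:[XWY] = 1/2:3/4 = 2/3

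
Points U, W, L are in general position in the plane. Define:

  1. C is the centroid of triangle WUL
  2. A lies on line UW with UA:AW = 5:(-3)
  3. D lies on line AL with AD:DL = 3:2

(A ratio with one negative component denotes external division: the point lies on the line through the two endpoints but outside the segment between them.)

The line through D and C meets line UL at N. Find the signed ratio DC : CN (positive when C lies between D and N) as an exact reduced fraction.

DC:CN = 2

Choose coordinates U = (0, 0), W = (1, 0), L = (0, 1).
1. C is the centroid of triangle WUL ⇒ C = (1/3, 1/3)
2. A lies on line UW with UA:AW = 5:(-3) ⇒ A = (5/2, 0)
3. D lies on line AL with AD:DL = 3:2 ⇒ D = (1, 3/5)
line DC meets UL at N = (0, 1/5)
C = D + t·(N−D) with t = 2/3, so DC:CN = 2/3:1/3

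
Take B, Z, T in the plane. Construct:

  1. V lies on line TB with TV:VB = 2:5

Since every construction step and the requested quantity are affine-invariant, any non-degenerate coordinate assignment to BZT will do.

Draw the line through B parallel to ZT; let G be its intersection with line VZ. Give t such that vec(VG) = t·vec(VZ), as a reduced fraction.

Assign B = (0, 0), Z = (1, 0), T = (0, 1) — the answer is frame-independent, so this choice is without loss of generality.
1. V lies on line TB with TV:VB = 2:5 ⇒ V = (0, 5/7)
through B parallel to ZT: direction (-1, 1); meets VZ at G = (-5/2, 5/2)
G = V + t·(Z−V) with t = -5/2

t = -5/2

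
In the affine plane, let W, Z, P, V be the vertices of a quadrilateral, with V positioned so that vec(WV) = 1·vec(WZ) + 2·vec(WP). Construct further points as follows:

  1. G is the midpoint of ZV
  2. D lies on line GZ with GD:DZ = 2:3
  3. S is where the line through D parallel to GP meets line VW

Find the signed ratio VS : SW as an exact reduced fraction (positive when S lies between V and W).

Set W = (0, 0), Z = (1, 0), P = (0, 1), V = (1, 2); any affine frame gives the same invariant.
1. G is the midpoint of ZV ⇒ G = (1, 1)
2. D lies on line GZ with GD:DZ = 2:3 ⇒ D = (1, 3/5)
3. S is where the line through D parallel to GP meets line VW ⇒ S = (3/10, 3/5)
S = V + t·(W−V) with t = 7/10, so VS:SW = t:(1−t) = 7/10:3/10

VS:SW = 7/3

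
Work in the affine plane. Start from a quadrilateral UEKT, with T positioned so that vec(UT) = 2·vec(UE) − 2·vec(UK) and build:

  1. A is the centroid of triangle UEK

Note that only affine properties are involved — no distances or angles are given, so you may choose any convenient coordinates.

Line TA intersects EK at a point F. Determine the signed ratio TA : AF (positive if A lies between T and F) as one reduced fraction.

Choose coordinates U = (0, 0), E = (1, 0), K = (0, 1), T = (2, -2).
1. A is the centroid of triangle UEK ⇒ A = (1/3, 1/3)
line TA meets EK at F = (-1/2, 3/2)
A = T + t·(F−T) with t = 2/3, so TA:AF = 2/3:1/3

TA:AF = 2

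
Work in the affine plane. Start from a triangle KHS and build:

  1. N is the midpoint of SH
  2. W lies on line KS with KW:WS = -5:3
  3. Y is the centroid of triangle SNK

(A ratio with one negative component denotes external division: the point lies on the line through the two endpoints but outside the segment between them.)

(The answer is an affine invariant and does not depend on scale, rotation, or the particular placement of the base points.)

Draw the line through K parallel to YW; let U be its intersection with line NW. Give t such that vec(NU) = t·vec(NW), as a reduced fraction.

Set K = (0, 0), H = (1, 0), S = (0, 1); any affine frame gives the same invariant.
1. N is the midpoint of SH ⇒ N = (1/2, 1/2)
2. W lies on line KS with KW:WS = -5:3 ⇒ W = (0, 5/2)
3. Y is the centroid of triangle SNK ⇒ Y = (1/6, 1/2)
through K parallel to YW: direction (-1/6, 2); meets NW at U = (-5/16, 15/4)
U = N + t·(W−N) with t = 13/8

t = 13/8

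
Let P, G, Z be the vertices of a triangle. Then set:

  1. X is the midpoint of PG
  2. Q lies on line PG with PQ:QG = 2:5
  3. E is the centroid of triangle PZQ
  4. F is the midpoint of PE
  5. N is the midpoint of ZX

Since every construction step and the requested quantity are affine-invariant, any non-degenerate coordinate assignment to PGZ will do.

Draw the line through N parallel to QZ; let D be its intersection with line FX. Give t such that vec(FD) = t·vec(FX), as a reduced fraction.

Assign P = (0, 0), G = (1, 0), Z = (0, 1) — the answer is frame-independent, so this choice is without loss of generality.
1. X is the midpoint of PG ⇒ X = (1/2, 0)
2. Q lies on line PG with PQ:QG = 2:5 ⇒ Q = (2/7, 0)
3. E is the centroid of triangle PZQ ⇒ E = (2/21, 1/3)
4. F is the midpoint of PE ⇒ F = (1/21, 1/6)
5. N is the midpoint of ZX ⇒ N = (1/4, 1/2)
through N parallel to QZ: direction (-2/7, 1); meets FX at D = (181/476, 3/68)
D = F + t·(X−F) with t = 25/34

t = 25/34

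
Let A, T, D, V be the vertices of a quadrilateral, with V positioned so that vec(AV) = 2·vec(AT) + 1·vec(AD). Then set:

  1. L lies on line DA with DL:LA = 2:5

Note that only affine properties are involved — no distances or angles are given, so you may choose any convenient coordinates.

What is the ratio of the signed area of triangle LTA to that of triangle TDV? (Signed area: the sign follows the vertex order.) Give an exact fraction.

[LTA]:[TDV] = 5/14

Choose coordinates A = (0, 0), T = (1, 0), D = (0, 1), V = (2, 1).
1. L lies on line DA with DL:LA = 2:5 ⇒ L = (0, 5/7)
2·[LTA] = -5/7, 2·[TDV] = -2
[LTA]:[TDV] = -5/7:-2 = 5/14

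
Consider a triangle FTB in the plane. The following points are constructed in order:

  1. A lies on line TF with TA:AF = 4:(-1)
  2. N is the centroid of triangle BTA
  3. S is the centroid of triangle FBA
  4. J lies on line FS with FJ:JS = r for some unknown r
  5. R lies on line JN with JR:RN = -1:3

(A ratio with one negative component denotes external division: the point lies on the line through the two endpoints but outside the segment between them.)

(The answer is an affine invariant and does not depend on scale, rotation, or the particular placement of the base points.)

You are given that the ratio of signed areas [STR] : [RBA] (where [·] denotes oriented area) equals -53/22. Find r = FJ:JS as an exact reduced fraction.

r = 3/5

Work in coordinates with F = (0, 0), T = (1, 0), B = (0, 1).
1. A lies on line TF with TA:AF = 4:(-1) ⇒ A = (-1/3, 0)
2. N is the centroid of triangle BTA ⇒ N = (2/9, 1/3)
3. S is the centroid of triangle FBA ⇒ S = (-1/9, 1/3)
4. With FJ:JS = r, write λ = r/(r+1) so J = F + λ·(S−F); J is affine-linear in λ
5. R lies on line JN with JR:RN = -1:3 ⇒ R is an affine combination of earlier points and hence also affine-linear in λ
Every point depending on J is an affine combination of J and λ-independent points, so each such coordinate is linear in λ; the λ² term in each signed area is a multiple of (S−F)×(S−F) = 0, so 2·[STR] and 2·[RBA] are each linear in λ. Evaluating at λ=0 and λ=1:
  2·[STR] = 1/2·λ − 5/9,   2·[RBA] = -1/3·λ + 5/18
So [STR]:[RBA] = (1/2·λ − 5/9) / (-1/3·λ + 5/18). Setting this equal to -53/22:
  1/2·λ − 5/9 = -53/22·(-1/3·λ + 5/18)  ⇒  λ = 3/8
Then r = λ/(1−λ) = (3/8)/(5/8) = 3/5. Check: with r = 3/5, J = (-1/24, 1/8) and [STR]:[RBA] = -53/22 as required.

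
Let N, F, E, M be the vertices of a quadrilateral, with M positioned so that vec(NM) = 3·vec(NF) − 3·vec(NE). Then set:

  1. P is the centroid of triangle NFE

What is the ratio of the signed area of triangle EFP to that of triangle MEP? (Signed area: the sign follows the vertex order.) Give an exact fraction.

[EFP]:[MEP] = -1/2

Choose coordinates N = (0, 0), F = (1, 0), E = (0, 1), M = (3, -3).
1. P is the centroid of triangle NFE ⇒ P = (1/3, 1/3)
2·[EFP] = -1/3, 2·[MEP] = 2/3
[EFP]:[MEP] = -1/3:2/3 = -1/2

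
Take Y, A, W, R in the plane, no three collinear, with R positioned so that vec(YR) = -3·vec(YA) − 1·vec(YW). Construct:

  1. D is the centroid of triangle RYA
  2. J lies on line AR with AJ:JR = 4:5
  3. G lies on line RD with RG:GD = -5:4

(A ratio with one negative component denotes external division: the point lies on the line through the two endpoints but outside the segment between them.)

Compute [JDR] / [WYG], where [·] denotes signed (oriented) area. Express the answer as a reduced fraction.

Work in coordinates with Y = (0, 0), A = (1, 0), W = (0, 1), R = (-3, -1).
1. D is the centroid of triangle RYA ⇒ D = (-2/3, -1/3)
2. J lies on line AR with AJ:JR = 4:5 ⇒ J = (-7/9, -4/9)
3. G lies on line RD with RG:GD = -5:4 ⇒ G = (26/3, 7/3)
2·[JDR] = 5/27, 2·[WYG] = 26/3
[JDR]:[WYG] = 5/27:26/3 = 5/234

[JDR]:[WYG] = 5/234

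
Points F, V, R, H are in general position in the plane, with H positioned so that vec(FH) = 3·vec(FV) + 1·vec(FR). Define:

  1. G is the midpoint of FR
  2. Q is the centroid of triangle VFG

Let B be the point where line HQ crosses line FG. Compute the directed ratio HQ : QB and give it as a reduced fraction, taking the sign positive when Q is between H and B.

Assign F = (0, 0), V = (1, 0), R = (0, 1), H = (3, 1) — the answer is frame-independent, so this choice is without loss of generality.
1. G is the midpoint of FR ⇒ G = (0, 1/2)
2. Q is the centroid of triangle VFG ⇒ Q = (1/3, 1/6)
line HQ meets FG at B = (0, 1/16)
Q = H + t·(B−H) with t = 8/9, so HQ:QB = 8/9:1/9

HQ:QB = 8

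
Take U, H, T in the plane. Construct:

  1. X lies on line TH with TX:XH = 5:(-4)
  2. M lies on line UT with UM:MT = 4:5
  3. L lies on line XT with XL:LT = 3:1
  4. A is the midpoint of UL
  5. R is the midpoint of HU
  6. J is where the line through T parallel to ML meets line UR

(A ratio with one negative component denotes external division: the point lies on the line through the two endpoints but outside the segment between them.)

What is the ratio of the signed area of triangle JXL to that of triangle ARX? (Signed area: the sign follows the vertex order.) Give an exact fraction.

[JXL]:[ARX] = 48

Set U = (0, 0), H = (1, 0), T = (0, 1); any affine frame gives the same invariant.
1. X lies on line TH with TX:XH = 5:(-4) ⇒ X = (5, -4)
2. M lies on line UT with UM:MT = 4:5 ⇒ M = (0, 4/9)
3. L lies on line XT with XL:LT = 3:1 ⇒ L = (5/4, -1/4)
4. A is the midpoint of UL ⇒ A = (5/8, -1/8)
5. R is the midpoint of HU ⇒ R = (1/2, 0)
6. J is where the line through T parallel to ML meets line UR ⇒ J = (9/5, 0)
2·[JXL] = -3, 2·[ARX] = -1/16
[JXL]:[ARX] = -3:-1/16 = 48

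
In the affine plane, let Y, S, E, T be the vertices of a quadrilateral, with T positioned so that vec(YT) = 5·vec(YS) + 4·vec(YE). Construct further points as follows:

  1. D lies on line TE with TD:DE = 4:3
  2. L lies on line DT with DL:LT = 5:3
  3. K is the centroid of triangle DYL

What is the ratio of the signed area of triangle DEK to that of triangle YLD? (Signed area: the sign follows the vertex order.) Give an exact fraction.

Choose coordinates Y = (0, 0), S = (1, 0), E = (0, 1), T = (5, 4).
1. D lies on line TE with TD:DE = 4:3 ⇒ D = (15/7, 16/7)
2. L lies on line DT with DL:LT = 5:3 ⇒ L = (55/14, 47/14)
3. K is the centroid of triangle DYL ⇒ K = (85/42, 79/42)
2·[DEK] = 5/7, 2·[YLD] = 25/14
[DEK]:[YLD] = 5/7:25/14 = 2/5

[DEK]:[YLD] = 2/5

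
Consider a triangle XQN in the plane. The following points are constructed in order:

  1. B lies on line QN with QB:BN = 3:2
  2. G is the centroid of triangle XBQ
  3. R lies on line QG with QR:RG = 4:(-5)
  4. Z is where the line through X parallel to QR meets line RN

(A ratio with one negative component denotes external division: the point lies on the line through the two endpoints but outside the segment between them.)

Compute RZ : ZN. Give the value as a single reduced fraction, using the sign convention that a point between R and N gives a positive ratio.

RZ:ZN = -3/8

Set X = (0, 0), Q = (1, 0), N = (0, 1); any affine frame gives the same invariant.
1. B lies on line QN with QB:BN = 3:2 ⇒ B = (2/5, 3/5)
2. G is the centroid of triangle XBQ ⇒ G = (7/15, 1/5)
3. R lies on line QG with QR:RG = 4:(-5) ⇒ R = (47/15, -4/5)
4. Z is where the line through X parallel to QR meets line RN ⇒ Z = (376/75, -47/25)
Z = R + t·(N−R) with t = -3/5, so RZ:ZN = t:(1−t) = -3/5:8/5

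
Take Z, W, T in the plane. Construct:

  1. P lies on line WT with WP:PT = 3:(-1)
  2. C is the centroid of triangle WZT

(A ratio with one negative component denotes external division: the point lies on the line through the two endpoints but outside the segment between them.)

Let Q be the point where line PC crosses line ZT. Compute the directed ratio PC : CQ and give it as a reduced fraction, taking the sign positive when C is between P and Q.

Assign Z = (0, 0), W = (1, 0), T = (0, 1) — the answer is frame-independent, so this choice is without loss of generality.
1. P lies on line WT with WP:PT = 3:(-1) ⇒ P = (-1/2, 3/2)
2. C is the centroid of triangle WZT ⇒ C = (1/3, 1/3)
line PC meets ZT at Q = (0, 4/5)
C = P + t·(Q−P) with t = 5/3, so PC:CQ = 5/3:-2/3

PC:CQ = -5/2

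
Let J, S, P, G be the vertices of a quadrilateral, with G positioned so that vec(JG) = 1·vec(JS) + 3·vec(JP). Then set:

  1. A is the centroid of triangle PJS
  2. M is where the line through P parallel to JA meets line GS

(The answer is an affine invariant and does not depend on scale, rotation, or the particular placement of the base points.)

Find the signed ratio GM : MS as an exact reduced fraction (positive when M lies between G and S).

Work in coordinates with J = (0, 0), S = (1, 0), P = (0, 1), G = (1, 3).
1. A is the centroid of triangle PJS ⇒ A = (1/3, 1/3)
2. M is where the line through P parallel to JA meets line GS ⇒ M = (1, 2)
M = G + t·(S−G) with t = 1/3, so GM:MS = t:(1−t) = 1/3:2/3

GM:MS = 1/2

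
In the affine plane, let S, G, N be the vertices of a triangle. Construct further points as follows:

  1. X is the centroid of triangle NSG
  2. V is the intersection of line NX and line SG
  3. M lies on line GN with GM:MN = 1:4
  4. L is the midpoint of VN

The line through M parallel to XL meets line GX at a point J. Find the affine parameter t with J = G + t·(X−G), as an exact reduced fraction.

Work in coordinates with S = (0, 0), G = (1, 0), N = (0, 1).
1. X is the centroid of triangle NSG ⇒ X = (1/3, 1/3)
2. V is the intersection of line NX and line SG ⇒ V = (1/2, 0)
3. M lies on line GN with GM:MN = 1:4 ⇒ M = (4/5, 1/5)
4. L is the midpoint of VN ⇒ L = (1/4, 1/2)
through M parallel to XL: direction (-1/12, 1/6); meets GX at J = (13/15, 1/15)
J = G + t·(X−G) with t = 1/5

t = 1/5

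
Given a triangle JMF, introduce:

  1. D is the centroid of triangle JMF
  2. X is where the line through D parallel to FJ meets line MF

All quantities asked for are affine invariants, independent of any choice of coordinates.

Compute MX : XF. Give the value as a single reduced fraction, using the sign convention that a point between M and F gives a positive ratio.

Assign J = (0, 0), M = (1, 0), F = (0, 1) — the answer is frame-independent, so this choice is without loss of generality.
1. D is the centroid of triangle JMF ⇒ D = (1/3, 1/3)
2. X is where the line through D parallel to FJ meets line MF ⇒ X = (1/3, 2/3)
X = M + t·(F−M) with t = 2/3, so MX:XF = t:(1−t) = 2/3:1/3

MX:XF = 2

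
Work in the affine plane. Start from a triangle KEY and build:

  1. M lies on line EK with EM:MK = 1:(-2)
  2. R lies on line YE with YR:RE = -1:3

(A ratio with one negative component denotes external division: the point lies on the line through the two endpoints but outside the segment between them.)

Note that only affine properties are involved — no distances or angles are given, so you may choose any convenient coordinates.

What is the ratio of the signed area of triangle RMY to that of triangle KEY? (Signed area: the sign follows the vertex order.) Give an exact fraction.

[RMY]:[KEY] = -1/2

Choose coordinates K = (0, 0), E = (1, 0), Y = (0, 1).
1. M lies on line EK with EM:MK = 1:(-2) ⇒ M = (2, 0)
2. R lies on line YE with YR:RE = -1:3 ⇒ R = (-1/2, 3/2)
2·[RMY] = -1/2, 2·[KEY] = 1
[RMY]:[KEY] = -1/2:1 = -1/2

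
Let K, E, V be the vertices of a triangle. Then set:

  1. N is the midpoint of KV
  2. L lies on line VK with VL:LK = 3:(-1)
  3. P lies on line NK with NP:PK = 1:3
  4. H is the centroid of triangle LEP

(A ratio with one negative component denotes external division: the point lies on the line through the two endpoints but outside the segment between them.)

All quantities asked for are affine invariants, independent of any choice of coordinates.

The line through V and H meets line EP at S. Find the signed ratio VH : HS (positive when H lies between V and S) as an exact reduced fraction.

Set K = (0, 0), E = (1, 0), V = (0, 1); any affine frame gives the same invariant.
1. N is the midpoint of KV ⇒ N = (0, 1/2)
2. L lies on line VK with VL:LK = 3:(-1) ⇒ L = (0, -1/2)
3. P lies on line NK with NP:PK = 1:3 ⇒ P = (0, 3/8)
4. H is the centroid of triangle LEP ⇒ H = (1/3, -1/24)
line VH meets EP at S = (5/22, 51/176)
H = V + t·(S−V) with t = 22/15, so VH:HS = 22/15:-7/15

VH:HS = -22/7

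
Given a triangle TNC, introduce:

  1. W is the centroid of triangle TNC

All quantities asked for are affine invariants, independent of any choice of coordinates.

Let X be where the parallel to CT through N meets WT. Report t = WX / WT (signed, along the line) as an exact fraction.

Choose coordinates T = (0, 0), N = (1, 0), C = (0, 1).
1. W is the centroid of triangle TNC ⇒ W = (1/3, 1/3)
through N parallel to CT: direction (0, -1); meets WT at X = (1, 1)
X = W + t·(T−W) with t = -2

t = -2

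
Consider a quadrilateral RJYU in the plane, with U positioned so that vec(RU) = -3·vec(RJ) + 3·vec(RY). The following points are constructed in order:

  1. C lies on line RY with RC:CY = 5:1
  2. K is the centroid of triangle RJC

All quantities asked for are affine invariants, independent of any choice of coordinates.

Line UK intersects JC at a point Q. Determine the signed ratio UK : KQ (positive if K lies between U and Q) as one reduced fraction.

Set R = (0, 0), J = (1, 0), Y = (0, 1), U = (-3, 3); any affine frame gives the same invariant.
1. C lies on line RY with RC:CY = 5:1 ⇒ C = (0, 5/6)
2. K is the centroid of triangle RJC ⇒ K = (1/3, 5/18)
line UK meets JC at Q = (17, -40/3)
K = U + t·(Q−U) with t = 1/6, so UK:KQ = 1/6:5/6

UK:KQ = 1/5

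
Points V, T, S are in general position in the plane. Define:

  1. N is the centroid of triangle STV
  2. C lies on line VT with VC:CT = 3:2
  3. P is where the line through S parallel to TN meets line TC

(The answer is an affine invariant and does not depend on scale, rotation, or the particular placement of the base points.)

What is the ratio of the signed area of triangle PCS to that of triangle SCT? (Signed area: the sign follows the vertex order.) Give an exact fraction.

[PCS]:[SCT] = -7/2

Choose coordinates V = (0, 0), T = (1, 0), S = (0, 1).
1. N is the centroid of triangle STV ⇒ N = (1/3, 1/3)
2. C lies on line VT with VC:CT = 3:2 ⇒ C = (3/5, 0)
3. P is where the line through S parallel to TN meets line TC ⇒ P = (2, 0)
2·[PCS] = -7/5, 2·[SCT] = 2/5
[PCS]:[SCT] = -7/5:2/5 = -7/2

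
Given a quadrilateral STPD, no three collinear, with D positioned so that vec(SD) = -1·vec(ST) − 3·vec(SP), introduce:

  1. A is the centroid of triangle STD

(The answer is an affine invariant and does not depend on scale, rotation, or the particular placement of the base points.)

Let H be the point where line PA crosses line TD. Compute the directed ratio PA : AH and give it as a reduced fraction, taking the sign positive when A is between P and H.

PA:AH = 4

Set S = (0, 0), T = (1, 0), P = (0, 1), D = (-1, -3); any affine frame gives the same invariant.
1. A is the centroid of triangle STD ⇒ A = (0, -1)
line PA meets TD at H = (0, -3/2)
A = P + t·(H−P) with t = 4/5, so PA:AH = 4/5:1/5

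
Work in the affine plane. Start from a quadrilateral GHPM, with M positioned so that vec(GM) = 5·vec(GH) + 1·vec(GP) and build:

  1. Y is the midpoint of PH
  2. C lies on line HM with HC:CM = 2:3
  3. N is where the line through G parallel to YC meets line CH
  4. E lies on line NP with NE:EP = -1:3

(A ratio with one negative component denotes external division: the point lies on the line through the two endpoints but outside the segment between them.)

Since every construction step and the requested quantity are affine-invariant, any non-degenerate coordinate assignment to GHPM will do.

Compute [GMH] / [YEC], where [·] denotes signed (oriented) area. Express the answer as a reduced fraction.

Assign G = (0, 0), H = (1, 0), P = (0, 1), M = (5, 1) — the answer is frame-independent, so this choice is without loss of generality.
1. Y is the midpoint of PH ⇒ Y = (1/2, 1/2)
2. C lies on line HM with HC:CM = 2:3 ⇒ C = (13/5, 2/5)
3. N is where the line through G parallel to YC meets line CH ⇒ N = (21/25, -1/25)
4. E lies on line NP with NE:EP = -1:3 ⇒ E = (63/50, -14/25)
2·[GMH] = -1, 2·[YEC] = 43/20
[GMH]:[YEC] = -1:43/20 = -20/43

[GMH]:[YEC] = -20/43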